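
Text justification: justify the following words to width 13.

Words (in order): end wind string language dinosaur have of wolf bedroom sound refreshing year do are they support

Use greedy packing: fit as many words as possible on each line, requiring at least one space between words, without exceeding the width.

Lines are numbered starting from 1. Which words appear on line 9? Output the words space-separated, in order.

Answer: they support

Derivation:
Line 1: ['end', 'wind'] (min_width=8, slack=5)
Line 2: ['string'] (min_width=6, slack=7)
Line 3: ['language'] (min_width=8, slack=5)
Line 4: ['dinosaur', 'have'] (min_width=13, slack=0)
Line 5: ['of', 'wolf'] (min_width=7, slack=6)
Line 6: ['bedroom', 'sound'] (min_width=13, slack=0)
Line 7: ['refreshing'] (min_width=10, slack=3)
Line 8: ['year', 'do', 'are'] (min_width=11, slack=2)
Line 9: ['they', 'support'] (min_width=12, slack=1)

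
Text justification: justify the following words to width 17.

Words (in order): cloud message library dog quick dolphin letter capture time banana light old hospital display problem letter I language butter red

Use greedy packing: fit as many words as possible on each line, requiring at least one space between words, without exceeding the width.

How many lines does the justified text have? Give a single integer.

Line 1: ['cloud', 'message'] (min_width=13, slack=4)
Line 2: ['library', 'dog', 'quick'] (min_width=17, slack=0)
Line 3: ['dolphin', 'letter'] (min_width=14, slack=3)
Line 4: ['capture', 'time'] (min_width=12, slack=5)
Line 5: ['banana', 'light', 'old'] (min_width=16, slack=1)
Line 6: ['hospital', 'display'] (min_width=16, slack=1)
Line 7: ['problem', 'letter', 'I'] (min_width=16, slack=1)
Line 8: ['language', 'butter'] (min_width=15, slack=2)
Line 9: ['red'] (min_width=3, slack=14)
Total lines: 9

Answer: 9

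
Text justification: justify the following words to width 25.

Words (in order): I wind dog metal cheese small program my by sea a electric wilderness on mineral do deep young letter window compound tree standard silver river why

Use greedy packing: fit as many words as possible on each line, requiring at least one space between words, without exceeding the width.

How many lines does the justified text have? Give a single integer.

Line 1: ['I', 'wind', 'dog', 'metal', 'cheese'] (min_width=23, slack=2)
Line 2: ['small', 'program', 'my', 'by', 'sea', 'a'] (min_width=25, slack=0)
Line 3: ['electric', 'wilderness', 'on'] (min_width=22, slack=3)
Line 4: ['mineral', 'do', 'deep', 'young'] (min_width=21, slack=4)
Line 5: ['letter', 'window', 'compound'] (min_width=22, slack=3)
Line 6: ['tree', 'standard', 'silver'] (min_width=20, slack=5)
Line 7: ['river', 'why'] (min_width=9, slack=16)
Total lines: 7

Answer: 7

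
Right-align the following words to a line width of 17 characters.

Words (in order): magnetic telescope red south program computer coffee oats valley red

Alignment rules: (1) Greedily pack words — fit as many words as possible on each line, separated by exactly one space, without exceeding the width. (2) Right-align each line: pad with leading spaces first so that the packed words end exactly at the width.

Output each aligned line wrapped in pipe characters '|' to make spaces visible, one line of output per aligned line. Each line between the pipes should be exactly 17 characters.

Answer: |         magnetic|
|    telescope red|
|    south program|
|  computer coffee|
|  oats valley red|

Derivation:
Line 1: ['magnetic'] (min_width=8, slack=9)
Line 2: ['telescope', 'red'] (min_width=13, slack=4)
Line 3: ['south', 'program'] (min_width=13, slack=4)
Line 4: ['computer', 'coffee'] (min_width=15, slack=2)
Line 5: ['oats', 'valley', 'red'] (min_width=15, slack=2)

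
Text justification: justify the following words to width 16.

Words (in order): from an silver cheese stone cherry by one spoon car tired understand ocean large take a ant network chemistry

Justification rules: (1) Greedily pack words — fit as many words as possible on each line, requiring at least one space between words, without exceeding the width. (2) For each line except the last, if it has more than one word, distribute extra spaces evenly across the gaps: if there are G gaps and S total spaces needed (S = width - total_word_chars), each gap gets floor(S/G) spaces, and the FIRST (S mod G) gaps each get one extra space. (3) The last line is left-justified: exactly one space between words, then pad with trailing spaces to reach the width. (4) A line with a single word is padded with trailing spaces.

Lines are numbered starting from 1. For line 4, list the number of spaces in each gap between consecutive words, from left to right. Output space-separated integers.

Answer: 2 1

Derivation:
Line 1: ['from', 'an', 'silver'] (min_width=14, slack=2)
Line 2: ['cheese', 'stone'] (min_width=12, slack=4)
Line 3: ['cherry', 'by', 'one'] (min_width=13, slack=3)
Line 4: ['spoon', 'car', 'tired'] (min_width=15, slack=1)
Line 5: ['understand', 'ocean'] (min_width=16, slack=0)
Line 6: ['large', 'take', 'a', 'ant'] (min_width=16, slack=0)
Line 7: ['network'] (min_width=7, slack=9)
Line 8: ['chemistry'] (min_width=9, slack=7)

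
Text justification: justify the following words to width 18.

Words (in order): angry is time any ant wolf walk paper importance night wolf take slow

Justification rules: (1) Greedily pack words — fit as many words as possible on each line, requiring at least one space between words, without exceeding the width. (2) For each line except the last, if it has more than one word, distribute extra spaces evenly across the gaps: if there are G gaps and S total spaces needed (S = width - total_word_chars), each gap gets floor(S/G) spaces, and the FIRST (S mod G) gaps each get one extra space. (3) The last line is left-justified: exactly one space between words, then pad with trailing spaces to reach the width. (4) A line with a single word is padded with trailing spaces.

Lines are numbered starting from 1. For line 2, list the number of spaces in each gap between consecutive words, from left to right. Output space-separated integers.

Line 1: ['angry', 'is', 'time', 'any'] (min_width=17, slack=1)
Line 2: ['ant', 'wolf', 'walk'] (min_width=13, slack=5)
Line 3: ['paper', 'importance'] (min_width=16, slack=2)
Line 4: ['night', 'wolf', 'take'] (min_width=15, slack=3)
Line 5: ['slow'] (min_width=4, slack=14)

Answer: 4 3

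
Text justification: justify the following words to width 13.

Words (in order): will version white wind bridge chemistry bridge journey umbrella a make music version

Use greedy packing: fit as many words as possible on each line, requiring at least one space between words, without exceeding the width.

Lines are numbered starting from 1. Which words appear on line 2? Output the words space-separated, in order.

Answer: white wind

Derivation:
Line 1: ['will', 'version'] (min_width=12, slack=1)
Line 2: ['white', 'wind'] (min_width=10, slack=3)
Line 3: ['bridge'] (min_width=6, slack=7)
Line 4: ['chemistry'] (min_width=9, slack=4)
Line 5: ['bridge'] (min_width=6, slack=7)
Line 6: ['journey'] (min_width=7, slack=6)
Line 7: ['umbrella', 'a'] (min_width=10, slack=3)
Line 8: ['make', 'music'] (min_width=10, slack=3)
Line 9: ['version'] (min_width=7, slack=6)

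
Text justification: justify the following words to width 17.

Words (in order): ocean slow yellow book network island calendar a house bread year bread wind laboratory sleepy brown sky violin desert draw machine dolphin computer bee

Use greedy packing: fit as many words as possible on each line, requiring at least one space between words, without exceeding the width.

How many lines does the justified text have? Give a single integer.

Answer: 10

Derivation:
Line 1: ['ocean', 'slow', 'yellow'] (min_width=17, slack=0)
Line 2: ['book', 'network'] (min_width=12, slack=5)
Line 3: ['island', 'calendar', 'a'] (min_width=17, slack=0)
Line 4: ['house', 'bread', 'year'] (min_width=16, slack=1)
Line 5: ['bread', 'wind'] (min_width=10, slack=7)
Line 6: ['laboratory', 'sleepy'] (min_width=17, slack=0)
Line 7: ['brown', 'sky', 'violin'] (min_width=16, slack=1)
Line 8: ['desert', 'draw'] (min_width=11, slack=6)
Line 9: ['machine', 'dolphin'] (min_width=15, slack=2)
Line 10: ['computer', 'bee'] (min_width=12, slack=5)
Total lines: 10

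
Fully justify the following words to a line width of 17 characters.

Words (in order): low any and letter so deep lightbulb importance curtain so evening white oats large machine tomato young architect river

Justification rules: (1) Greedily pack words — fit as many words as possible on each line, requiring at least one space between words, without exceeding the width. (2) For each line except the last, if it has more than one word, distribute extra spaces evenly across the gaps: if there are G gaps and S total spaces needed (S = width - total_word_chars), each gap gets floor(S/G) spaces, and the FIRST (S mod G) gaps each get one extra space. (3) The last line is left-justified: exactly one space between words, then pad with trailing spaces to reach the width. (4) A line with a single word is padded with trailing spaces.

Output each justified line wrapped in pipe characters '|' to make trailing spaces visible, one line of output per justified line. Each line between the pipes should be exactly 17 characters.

Line 1: ['low', 'any', 'and'] (min_width=11, slack=6)
Line 2: ['letter', 'so', 'deep'] (min_width=14, slack=3)
Line 3: ['lightbulb'] (min_width=9, slack=8)
Line 4: ['importance'] (min_width=10, slack=7)
Line 5: ['curtain', 'so'] (min_width=10, slack=7)
Line 6: ['evening', 'white'] (min_width=13, slack=4)
Line 7: ['oats', 'large'] (min_width=10, slack=7)
Line 8: ['machine', 'tomato'] (min_width=14, slack=3)
Line 9: ['young', 'architect'] (min_width=15, slack=2)
Line 10: ['river'] (min_width=5, slack=12)

Answer: |low    any    and|
|letter   so  deep|
|lightbulb        |
|importance       |
|curtain        so|
|evening     white|
|oats        large|
|machine    tomato|
|young   architect|
|river            |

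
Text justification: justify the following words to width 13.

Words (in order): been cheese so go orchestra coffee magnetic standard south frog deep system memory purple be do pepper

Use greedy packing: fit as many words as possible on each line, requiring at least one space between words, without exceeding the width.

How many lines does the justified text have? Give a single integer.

Line 1: ['been', 'cheese'] (min_width=11, slack=2)
Line 2: ['so', 'go'] (min_width=5, slack=8)
Line 3: ['orchestra'] (min_width=9, slack=4)
Line 4: ['coffee'] (min_width=6, slack=7)
Line 5: ['magnetic'] (min_width=8, slack=5)
Line 6: ['standard'] (min_width=8, slack=5)
Line 7: ['south', 'frog'] (min_width=10, slack=3)
Line 8: ['deep', 'system'] (min_width=11, slack=2)
Line 9: ['memory', 'purple'] (min_width=13, slack=0)
Line 10: ['be', 'do', 'pepper'] (min_width=12, slack=1)
Total lines: 10

Answer: 10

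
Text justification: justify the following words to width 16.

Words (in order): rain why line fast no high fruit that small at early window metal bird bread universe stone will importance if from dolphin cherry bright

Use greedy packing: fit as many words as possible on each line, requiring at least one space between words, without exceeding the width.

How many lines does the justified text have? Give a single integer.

Line 1: ['rain', 'why', 'line'] (min_width=13, slack=3)
Line 2: ['fast', 'no', 'high'] (min_width=12, slack=4)
Line 3: ['fruit', 'that', 'small'] (min_width=16, slack=0)
Line 4: ['at', 'early', 'window'] (min_width=15, slack=1)
Line 5: ['metal', 'bird', 'bread'] (min_width=16, slack=0)
Line 6: ['universe', 'stone'] (min_width=14, slack=2)
Line 7: ['will', 'importance'] (min_width=15, slack=1)
Line 8: ['if', 'from', 'dolphin'] (min_width=15, slack=1)
Line 9: ['cherry', 'bright'] (min_width=13, slack=3)
Total lines: 9

Answer: 9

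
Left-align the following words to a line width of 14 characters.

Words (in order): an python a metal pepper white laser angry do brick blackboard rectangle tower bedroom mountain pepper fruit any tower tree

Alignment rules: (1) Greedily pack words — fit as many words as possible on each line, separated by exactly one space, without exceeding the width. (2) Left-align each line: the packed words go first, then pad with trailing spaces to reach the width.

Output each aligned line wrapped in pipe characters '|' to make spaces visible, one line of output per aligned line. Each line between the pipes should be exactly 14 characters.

Answer: |an python a   |
|metal pepper  |
|white laser   |
|angry do brick|
|blackboard    |
|rectangle     |
|tower bedroom |
|mountain      |
|pepper fruit  |
|any tower tree|

Derivation:
Line 1: ['an', 'python', 'a'] (min_width=11, slack=3)
Line 2: ['metal', 'pepper'] (min_width=12, slack=2)
Line 3: ['white', 'laser'] (min_width=11, slack=3)
Line 4: ['angry', 'do', 'brick'] (min_width=14, slack=0)
Line 5: ['blackboard'] (min_width=10, slack=4)
Line 6: ['rectangle'] (min_width=9, slack=5)
Line 7: ['tower', 'bedroom'] (min_width=13, slack=1)
Line 8: ['mountain'] (min_width=8, slack=6)
Line 9: ['pepper', 'fruit'] (min_width=12, slack=2)
Line 10: ['any', 'tower', 'tree'] (min_width=14, slack=0)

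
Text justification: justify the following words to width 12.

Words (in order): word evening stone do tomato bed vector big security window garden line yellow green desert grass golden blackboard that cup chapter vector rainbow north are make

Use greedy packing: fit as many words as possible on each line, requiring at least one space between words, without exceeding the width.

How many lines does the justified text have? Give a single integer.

Line 1: ['word', 'evening'] (min_width=12, slack=0)
Line 2: ['stone', 'do'] (min_width=8, slack=4)
Line 3: ['tomato', 'bed'] (min_width=10, slack=2)
Line 4: ['vector', 'big'] (min_width=10, slack=2)
Line 5: ['security'] (min_width=8, slack=4)
Line 6: ['window'] (min_width=6, slack=6)
Line 7: ['garden', 'line'] (min_width=11, slack=1)
Line 8: ['yellow', 'green'] (min_width=12, slack=0)
Line 9: ['desert', 'grass'] (min_width=12, slack=0)
Line 10: ['golden'] (min_width=6, slack=6)
Line 11: ['blackboard'] (min_width=10, slack=2)
Line 12: ['that', 'cup'] (min_width=8, slack=4)
Line 13: ['chapter'] (min_width=7, slack=5)
Line 14: ['vector'] (min_width=6, slack=6)
Line 15: ['rainbow'] (min_width=7, slack=5)
Line 16: ['north', 'are'] (min_width=9, slack=3)
Line 17: ['make'] (min_width=4, slack=8)
Total lines: 17

Answer: 17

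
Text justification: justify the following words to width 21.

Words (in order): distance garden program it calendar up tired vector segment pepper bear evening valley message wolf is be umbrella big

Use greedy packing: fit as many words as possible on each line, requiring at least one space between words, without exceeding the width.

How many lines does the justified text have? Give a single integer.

Line 1: ['distance', 'garden'] (min_width=15, slack=6)
Line 2: ['program', 'it', 'calendar'] (min_width=19, slack=2)
Line 3: ['up', 'tired', 'vector'] (min_width=15, slack=6)
Line 4: ['segment', 'pepper', 'bear'] (min_width=19, slack=2)
Line 5: ['evening', 'valley'] (min_width=14, slack=7)
Line 6: ['message', 'wolf', 'is', 'be'] (min_width=18, slack=3)
Line 7: ['umbrella', 'big'] (min_width=12, slack=9)
Total lines: 7

Answer: 7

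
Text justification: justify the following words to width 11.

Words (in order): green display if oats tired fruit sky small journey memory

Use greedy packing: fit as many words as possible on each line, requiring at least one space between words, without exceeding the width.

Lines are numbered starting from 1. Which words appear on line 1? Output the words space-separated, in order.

Answer: green

Derivation:
Line 1: ['green'] (min_width=5, slack=6)
Line 2: ['display', 'if'] (min_width=10, slack=1)
Line 3: ['oats', 'tired'] (min_width=10, slack=1)
Line 4: ['fruit', 'sky'] (min_width=9, slack=2)
Line 5: ['small'] (min_width=5, slack=6)
Line 6: ['journey'] (min_width=7, slack=4)
Line 7: ['memory'] (min_width=6, slack=5)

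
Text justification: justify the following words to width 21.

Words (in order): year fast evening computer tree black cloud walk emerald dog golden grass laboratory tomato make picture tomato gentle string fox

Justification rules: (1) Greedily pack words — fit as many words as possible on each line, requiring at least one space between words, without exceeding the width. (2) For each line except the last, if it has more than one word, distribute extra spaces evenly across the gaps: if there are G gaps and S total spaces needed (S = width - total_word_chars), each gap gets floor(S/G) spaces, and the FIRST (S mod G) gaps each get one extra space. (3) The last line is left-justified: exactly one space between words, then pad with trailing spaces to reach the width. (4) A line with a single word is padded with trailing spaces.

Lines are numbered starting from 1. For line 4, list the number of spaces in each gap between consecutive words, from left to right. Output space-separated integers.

Answer: 4 3

Derivation:
Line 1: ['year', 'fast', 'evening'] (min_width=17, slack=4)
Line 2: ['computer', 'tree', 'black'] (min_width=19, slack=2)
Line 3: ['cloud', 'walk', 'emerald'] (min_width=18, slack=3)
Line 4: ['dog', 'golden', 'grass'] (min_width=16, slack=5)
Line 5: ['laboratory', 'tomato'] (min_width=17, slack=4)
Line 6: ['make', 'picture', 'tomato'] (min_width=19, slack=2)
Line 7: ['gentle', 'string', 'fox'] (min_width=17, slack=4)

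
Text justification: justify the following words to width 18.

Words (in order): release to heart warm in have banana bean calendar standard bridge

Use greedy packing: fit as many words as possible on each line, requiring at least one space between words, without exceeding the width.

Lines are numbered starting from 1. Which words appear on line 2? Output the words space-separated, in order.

Line 1: ['release', 'to', 'heart'] (min_width=16, slack=2)
Line 2: ['warm', 'in', 'have'] (min_width=12, slack=6)
Line 3: ['banana', 'bean'] (min_width=11, slack=7)
Line 4: ['calendar', 'standard'] (min_width=17, slack=1)
Line 5: ['bridge'] (min_width=6, slack=12)

Answer: warm in have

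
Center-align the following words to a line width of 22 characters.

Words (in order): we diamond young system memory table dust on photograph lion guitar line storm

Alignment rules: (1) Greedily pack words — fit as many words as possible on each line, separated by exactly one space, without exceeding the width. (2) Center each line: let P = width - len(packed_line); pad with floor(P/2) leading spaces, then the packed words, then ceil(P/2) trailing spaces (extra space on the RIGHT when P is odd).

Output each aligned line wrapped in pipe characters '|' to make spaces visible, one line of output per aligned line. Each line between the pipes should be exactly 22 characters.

Answer: |   we diamond young   |
| system memory table  |
|  dust on photograph  |
|lion guitar line storm|

Derivation:
Line 1: ['we', 'diamond', 'young'] (min_width=16, slack=6)
Line 2: ['system', 'memory', 'table'] (min_width=19, slack=3)
Line 3: ['dust', 'on', 'photograph'] (min_width=18, slack=4)
Line 4: ['lion', 'guitar', 'line', 'storm'] (min_width=22, slack=0)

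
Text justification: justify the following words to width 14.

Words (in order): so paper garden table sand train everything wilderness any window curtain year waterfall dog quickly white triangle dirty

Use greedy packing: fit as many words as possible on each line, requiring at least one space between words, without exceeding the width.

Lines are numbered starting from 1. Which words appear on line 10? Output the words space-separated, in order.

Line 1: ['so', 'paper'] (min_width=8, slack=6)
Line 2: ['garden', 'table'] (min_width=12, slack=2)
Line 3: ['sand', 'train'] (min_width=10, slack=4)
Line 4: ['everything'] (min_width=10, slack=4)
Line 5: ['wilderness', 'any'] (min_width=14, slack=0)
Line 6: ['window', 'curtain'] (min_width=14, slack=0)
Line 7: ['year', 'waterfall'] (min_width=14, slack=0)
Line 8: ['dog', 'quickly'] (min_width=11, slack=3)
Line 9: ['white', 'triangle'] (min_width=14, slack=0)
Line 10: ['dirty'] (min_width=5, slack=9)

Answer: dirty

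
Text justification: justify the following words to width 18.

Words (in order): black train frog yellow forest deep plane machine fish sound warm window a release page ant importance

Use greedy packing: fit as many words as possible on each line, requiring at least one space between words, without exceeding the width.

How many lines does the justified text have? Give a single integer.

Line 1: ['black', 'train', 'frog'] (min_width=16, slack=2)
Line 2: ['yellow', 'forest', 'deep'] (min_width=18, slack=0)
Line 3: ['plane', 'machine', 'fish'] (min_width=18, slack=0)
Line 4: ['sound', 'warm', 'window'] (min_width=17, slack=1)
Line 5: ['a', 'release', 'page', 'ant'] (min_width=18, slack=0)
Line 6: ['importance'] (min_width=10, slack=8)
Total lines: 6

Answer: 6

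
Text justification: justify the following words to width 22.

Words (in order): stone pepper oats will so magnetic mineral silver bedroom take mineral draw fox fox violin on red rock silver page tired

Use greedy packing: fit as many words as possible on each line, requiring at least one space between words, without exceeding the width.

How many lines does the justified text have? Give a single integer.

Line 1: ['stone', 'pepper', 'oats', 'will'] (min_width=22, slack=0)
Line 2: ['so', 'magnetic', 'mineral'] (min_width=19, slack=3)
Line 3: ['silver', 'bedroom', 'take'] (min_width=19, slack=3)
Line 4: ['mineral', 'draw', 'fox', 'fox'] (min_width=20, slack=2)
Line 5: ['violin', 'on', 'red', 'rock'] (min_width=18, slack=4)
Line 6: ['silver', 'page', 'tired'] (min_width=17, slack=5)
Total lines: 6

Answer: 6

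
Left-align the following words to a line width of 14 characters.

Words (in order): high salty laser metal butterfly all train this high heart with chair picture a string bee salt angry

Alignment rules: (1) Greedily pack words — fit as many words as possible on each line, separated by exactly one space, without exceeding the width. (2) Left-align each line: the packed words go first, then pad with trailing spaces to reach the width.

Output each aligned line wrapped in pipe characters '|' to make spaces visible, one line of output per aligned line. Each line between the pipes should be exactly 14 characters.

Line 1: ['high', 'salty'] (min_width=10, slack=4)
Line 2: ['laser', 'metal'] (min_width=11, slack=3)
Line 3: ['butterfly', 'all'] (min_width=13, slack=1)
Line 4: ['train', 'this'] (min_width=10, slack=4)
Line 5: ['high', 'heart'] (min_width=10, slack=4)
Line 6: ['with', 'chair'] (min_width=10, slack=4)
Line 7: ['picture', 'a'] (min_width=9, slack=5)
Line 8: ['string', 'bee'] (min_width=10, slack=4)
Line 9: ['salt', 'angry'] (min_width=10, slack=4)

Answer: |high salty    |
|laser metal   |
|butterfly all |
|train this    |
|high heart    |
|with chair    |
|picture a     |
|string bee    |
|salt angry    |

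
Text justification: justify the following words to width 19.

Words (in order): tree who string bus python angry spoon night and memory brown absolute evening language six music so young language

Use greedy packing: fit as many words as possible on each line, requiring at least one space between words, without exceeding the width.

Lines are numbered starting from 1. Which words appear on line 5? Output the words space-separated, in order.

Line 1: ['tree', 'who', 'string', 'bus'] (min_width=19, slack=0)
Line 2: ['python', 'angry', 'spoon'] (min_width=18, slack=1)
Line 3: ['night', 'and', 'memory'] (min_width=16, slack=3)
Line 4: ['brown', 'absolute'] (min_width=14, slack=5)
Line 5: ['evening', 'language'] (min_width=16, slack=3)
Line 6: ['six', 'music', 'so', 'young'] (min_width=18, slack=1)
Line 7: ['language'] (min_width=8, slack=11)

Answer: evening language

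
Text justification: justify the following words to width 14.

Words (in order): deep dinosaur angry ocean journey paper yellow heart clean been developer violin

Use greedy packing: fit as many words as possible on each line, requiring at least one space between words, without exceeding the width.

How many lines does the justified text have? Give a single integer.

Line 1: ['deep', 'dinosaur'] (min_width=13, slack=1)
Line 2: ['angry', 'ocean'] (min_width=11, slack=3)
Line 3: ['journey', 'paper'] (min_width=13, slack=1)
Line 4: ['yellow', 'heart'] (min_width=12, slack=2)
Line 5: ['clean', 'been'] (min_width=10, slack=4)
Line 6: ['developer'] (min_width=9, slack=5)
Line 7: ['violin'] (min_width=6, slack=8)
Total lines: 7

Answer: 7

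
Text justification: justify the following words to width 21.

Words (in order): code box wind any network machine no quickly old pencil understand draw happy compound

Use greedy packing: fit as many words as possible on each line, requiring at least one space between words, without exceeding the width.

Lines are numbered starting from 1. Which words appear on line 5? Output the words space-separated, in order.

Answer: compound

Derivation:
Line 1: ['code', 'box', 'wind', 'any'] (min_width=17, slack=4)
Line 2: ['network', 'machine', 'no'] (min_width=18, slack=3)
Line 3: ['quickly', 'old', 'pencil'] (min_width=18, slack=3)
Line 4: ['understand', 'draw', 'happy'] (min_width=21, slack=0)
Line 5: ['compound'] (min_width=8, slack=13)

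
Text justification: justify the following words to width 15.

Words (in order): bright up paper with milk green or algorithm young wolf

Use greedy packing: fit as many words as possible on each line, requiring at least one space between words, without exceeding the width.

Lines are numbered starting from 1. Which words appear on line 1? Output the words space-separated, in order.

Line 1: ['bright', 'up', 'paper'] (min_width=15, slack=0)
Line 2: ['with', 'milk', 'green'] (min_width=15, slack=0)
Line 3: ['or', 'algorithm'] (min_width=12, slack=3)
Line 4: ['young', 'wolf'] (min_width=10, slack=5)

Answer: bright up paper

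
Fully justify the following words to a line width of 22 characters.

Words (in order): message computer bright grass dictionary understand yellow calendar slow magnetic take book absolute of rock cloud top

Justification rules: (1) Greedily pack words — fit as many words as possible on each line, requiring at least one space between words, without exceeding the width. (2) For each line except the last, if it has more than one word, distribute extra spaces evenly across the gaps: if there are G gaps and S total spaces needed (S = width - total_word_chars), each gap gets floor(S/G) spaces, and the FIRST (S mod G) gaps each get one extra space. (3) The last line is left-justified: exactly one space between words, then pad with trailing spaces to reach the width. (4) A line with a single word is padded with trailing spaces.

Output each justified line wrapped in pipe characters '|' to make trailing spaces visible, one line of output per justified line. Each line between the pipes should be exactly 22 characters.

Answer: |message       computer|
|bright           grass|
|dictionary  understand|
|yellow  calendar  slow|
|magnetic   take   book|
|absolute of rock cloud|
|top                   |

Derivation:
Line 1: ['message', 'computer'] (min_width=16, slack=6)
Line 2: ['bright', 'grass'] (min_width=12, slack=10)
Line 3: ['dictionary', 'understand'] (min_width=21, slack=1)
Line 4: ['yellow', 'calendar', 'slow'] (min_width=20, slack=2)
Line 5: ['magnetic', 'take', 'book'] (min_width=18, slack=4)
Line 6: ['absolute', 'of', 'rock', 'cloud'] (min_width=22, slack=0)
Line 7: ['top'] (min_width=3, slack=19)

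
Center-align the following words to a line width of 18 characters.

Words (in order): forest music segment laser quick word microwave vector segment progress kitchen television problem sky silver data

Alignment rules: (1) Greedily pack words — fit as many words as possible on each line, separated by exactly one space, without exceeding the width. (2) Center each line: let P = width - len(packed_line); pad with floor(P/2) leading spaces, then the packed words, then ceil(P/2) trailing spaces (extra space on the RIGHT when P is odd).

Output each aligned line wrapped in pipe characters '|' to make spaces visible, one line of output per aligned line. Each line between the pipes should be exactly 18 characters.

Answer: |   forest music   |
|  segment laser   |
|    quick word    |
| microwave vector |
| segment progress |
|kitchen television|
|problem sky silver|
|       data       |

Derivation:
Line 1: ['forest', 'music'] (min_width=12, slack=6)
Line 2: ['segment', 'laser'] (min_width=13, slack=5)
Line 3: ['quick', 'word'] (min_width=10, slack=8)
Line 4: ['microwave', 'vector'] (min_width=16, slack=2)
Line 5: ['segment', 'progress'] (min_width=16, slack=2)
Line 6: ['kitchen', 'television'] (min_width=18, slack=0)
Line 7: ['problem', 'sky', 'silver'] (min_width=18, slack=0)
Line 8: ['data'] (min_width=4, slack=14)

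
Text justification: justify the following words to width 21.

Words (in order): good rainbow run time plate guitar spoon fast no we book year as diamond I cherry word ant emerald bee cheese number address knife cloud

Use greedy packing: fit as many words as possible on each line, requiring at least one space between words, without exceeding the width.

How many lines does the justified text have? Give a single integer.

Answer: 7

Derivation:
Line 1: ['good', 'rainbow', 'run', 'time'] (min_width=21, slack=0)
Line 2: ['plate', 'guitar', 'spoon'] (min_width=18, slack=3)
Line 3: ['fast', 'no', 'we', 'book', 'year'] (min_width=20, slack=1)
Line 4: ['as', 'diamond', 'I', 'cherry'] (min_width=19, slack=2)
Line 5: ['word', 'ant', 'emerald', 'bee'] (min_width=20, slack=1)
Line 6: ['cheese', 'number', 'address'] (min_width=21, slack=0)
Line 7: ['knife', 'cloud'] (min_width=11, slack=10)
Total lines: 7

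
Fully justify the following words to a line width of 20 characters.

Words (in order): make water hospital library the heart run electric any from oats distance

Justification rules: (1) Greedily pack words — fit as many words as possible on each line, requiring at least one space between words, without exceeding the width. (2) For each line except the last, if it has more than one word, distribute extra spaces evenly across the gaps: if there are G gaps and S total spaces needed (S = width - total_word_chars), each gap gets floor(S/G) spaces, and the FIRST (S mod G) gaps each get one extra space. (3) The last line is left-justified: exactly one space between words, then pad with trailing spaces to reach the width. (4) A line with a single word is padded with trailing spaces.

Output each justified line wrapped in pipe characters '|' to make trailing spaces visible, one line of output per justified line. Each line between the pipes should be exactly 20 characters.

Line 1: ['make', 'water', 'hospital'] (min_width=19, slack=1)
Line 2: ['library', 'the', 'heart'] (min_width=17, slack=3)
Line 3: ['run', 'electric', 'any'] (min_width=16, slack=4)
Line 4: ['from', 'oats', 'distance'] (min_width=18, slack=2)

Answer: |make  water hospital|
|library   the  heart|
|run   electric   any|
|from oats distance  |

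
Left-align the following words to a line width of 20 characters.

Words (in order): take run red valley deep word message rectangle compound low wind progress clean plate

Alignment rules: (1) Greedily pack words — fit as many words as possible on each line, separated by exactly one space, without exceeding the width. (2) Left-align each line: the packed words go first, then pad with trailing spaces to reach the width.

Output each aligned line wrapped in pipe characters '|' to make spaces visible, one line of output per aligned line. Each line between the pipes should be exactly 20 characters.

Line 1: ['take', 'run', 'red', 'valley'] (min_width=19, slack=1)
Line 2: ['deep', 'word', 'message'] (min_width=17, slack=3)
Line 3: ['rectangle', 'compound'] (min_width=18, slack=2)
Line 4: ['low', 'wind', 'progress'] (min_width=17, slack=3)
Line 5: ['clean', 'plate'] (min_width=11, slack=9)

Answer: |take run red valley |
|deep word message   |
|rectangle compound  |
|low wind progress   |
|clean plate         |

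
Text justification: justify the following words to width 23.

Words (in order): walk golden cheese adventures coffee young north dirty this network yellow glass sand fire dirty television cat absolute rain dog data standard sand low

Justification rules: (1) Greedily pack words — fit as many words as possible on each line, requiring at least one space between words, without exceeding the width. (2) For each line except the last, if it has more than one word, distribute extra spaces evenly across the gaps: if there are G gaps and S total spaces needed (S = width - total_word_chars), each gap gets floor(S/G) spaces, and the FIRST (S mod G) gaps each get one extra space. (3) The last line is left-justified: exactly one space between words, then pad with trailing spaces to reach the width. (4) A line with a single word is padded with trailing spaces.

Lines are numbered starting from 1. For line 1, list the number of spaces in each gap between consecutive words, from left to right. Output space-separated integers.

Answer: 4 3

Derivation:
Line 1: ['walk', 'golden', 'cheese'] (min_width=18, slack=5)
Line 2: ['adventures', 'coffee', 'young'] (min_width=23, slack=0)
Line 3: ['north', 'dirty', 'this'] (min_width=16, slack=7)
Line 4: ['network', 'yellow', 'glass'] (min_width=20, slack=3)
Line 5: ['sand', 'fire', 'dirty'] (min_width=15, slack=8)
Line 6: ['television', 'cat', 'absolute'] (min_width=23, slack=0)
Line 7: ['rain', 'dog', 'data', 'standard'] (min_width=22, slack=1)
Line 8: ['sand', 'low'] (min_width=8, slack=15)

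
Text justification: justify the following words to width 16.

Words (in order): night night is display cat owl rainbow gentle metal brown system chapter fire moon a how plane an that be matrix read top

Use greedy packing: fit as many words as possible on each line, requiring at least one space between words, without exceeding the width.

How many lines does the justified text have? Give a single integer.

Line 1: ['night', 'night', 'is'] (min_width=14, slack=2)
Line 2: ['display', 'cat', 'owl'] (min_width=15, slack=1)
Line 3: ['rainbow', 'gentle'] (min_width=14, slack=2)
Line 4: ['metal', 'brown'] (min_width=11, slack=5)
Line 5: ['system', 'chapter'] (min_width=14, slack=2)
Line 6: ['fire', 'moon', 'a', 'how'] (min_width=15, slack=1)
Line 7: ['plane', 'an', 'that', 'be'] (min_width=16, slack=0)
Line 8: ['matrix', 'read', 'top'] (min_width=15, slack=1)
Total lines: 8

Answer: 8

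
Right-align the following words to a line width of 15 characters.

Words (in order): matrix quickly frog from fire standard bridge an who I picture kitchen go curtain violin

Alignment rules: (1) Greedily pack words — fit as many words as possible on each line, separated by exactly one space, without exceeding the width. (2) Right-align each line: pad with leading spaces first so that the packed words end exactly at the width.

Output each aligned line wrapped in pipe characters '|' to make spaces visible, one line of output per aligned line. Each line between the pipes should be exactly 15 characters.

Line 1: ['matrix', 'quickly'] (min_width=14, slack=1)
Line 2: ['frog', 'from', 'fire'] (min_width=14, slack=1)
Line 3: ['standard', 'bridge'] (min_width=15, slack=0)
Line 4: ['an', 'who', 'I'] (min_width=8, slack=7)
Line 5: ['picture', 'kitchen'] (min_width=15, slack=0)
Line 6: ['go', 'curtain'] (min_width=10, slack=5)
Line 7: ['violin'] (min_width=6, slack=9)

Answer: | matrix quickly|
| frog from fire|
|standard bridge|
|       an who I|
|picture kitchen|
|     go curtain|
|         violin|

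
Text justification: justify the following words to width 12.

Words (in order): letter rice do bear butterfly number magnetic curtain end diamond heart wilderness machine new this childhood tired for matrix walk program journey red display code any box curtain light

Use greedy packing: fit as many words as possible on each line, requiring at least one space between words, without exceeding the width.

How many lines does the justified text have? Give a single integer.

Line 1: ['letter', 'rice'] (min_width=11, slack=1)
Line 2: ['do', 'bear'] (min_width=7, slack=5)
Line 3: ['butterfly'] (min_width=9, slack=3)
Line 4: ['number'] (min_width=6, slack=6)
Line 5: ['magnetic'] (min_width=8, slack=4)
Line 6: ['curtain', 'end'] (min_width=11, slack=1)
Line 7: ['diamond'] (min_width=7, slack=5)
Line 8: ['heart'] (min_width=5, slack=7)
Line 9: ['wilderness'] (min_width=10, slack=2)
Line 10: ['machine', 'new'] (min_width=11, slack=1)
Line 11: ['this'] (min_width=4, slack=8)
Line 12: ['childhood'] (min_width=9, slack=3)
Line 13: ['tired', 'for'] (min_width=9, slack=3)
Line 14: ['matrix', 'walk'] (min_width=11, slack=1)
Line 15: ['program'] (min_width=7, slack=5)
Line 16: ['journey', 'red'] (min_width=11, slack=1)
Line 17: ['display', 'code'] (min_width=12, slack=0)
Line 18: ['any', 'box'] (min_width=7, slack=5)
Line 19: ['curtain'] (min_width=7, slack=5)
Line 20: ['light'] (min_width=5, slack=7)
Total lines: 20

Answer: 20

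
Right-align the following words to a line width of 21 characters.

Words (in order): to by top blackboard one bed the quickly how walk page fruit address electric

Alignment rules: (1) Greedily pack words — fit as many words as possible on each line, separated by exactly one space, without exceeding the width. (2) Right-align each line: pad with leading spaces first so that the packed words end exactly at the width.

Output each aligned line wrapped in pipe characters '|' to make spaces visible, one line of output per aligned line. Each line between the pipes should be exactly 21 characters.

Answer: | to by top blackboard|
|  one bed the quickly|
|  how walk page fruit|
|     address electric|

Derivation:
Line 1: ['to', 'by', 'top', 'blackboard'] (min_width=20, slack=1)
Line 2: ['one', 'bed', 'the', 'quickly'] (min_width=19, slack=2)
Line 3: ['how', 'walk', 'page', 'fruit'] (min_width=19, slack=2)
Line 4: ['address', 'electric'] (min_width=16, slack=5)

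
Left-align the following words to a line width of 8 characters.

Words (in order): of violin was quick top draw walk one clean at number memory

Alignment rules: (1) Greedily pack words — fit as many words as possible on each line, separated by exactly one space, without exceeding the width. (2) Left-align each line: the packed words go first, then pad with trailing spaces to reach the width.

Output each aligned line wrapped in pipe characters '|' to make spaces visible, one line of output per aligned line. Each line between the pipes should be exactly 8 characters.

Answer: |of      |
|violin  |
|was     |
|quick   |
|top draw|
|walk one|
|clean at|
|number  |
|memory  |

Derivation:
Line 1: ['of'] (min_width=2, slack=6)
Line 2: ['violin'] (min_width=6, slack=2)
Line 3: ['was'] (min_width=3, slack=5)
Line 4: ['quick'] (min_width=5, slack=3)
Line 5: ['top', 'draw'] (min_width=8, slack=0)
Line 6: ['walk', 'one'] (min_width=8, slack=0)
Line 7: ['clean', 'at'] (min_width=8, slack=0)
Line 8: ['number'] (min_width=6, slack=2)
Line 9: ['memory'] (min_width=6, slack=2)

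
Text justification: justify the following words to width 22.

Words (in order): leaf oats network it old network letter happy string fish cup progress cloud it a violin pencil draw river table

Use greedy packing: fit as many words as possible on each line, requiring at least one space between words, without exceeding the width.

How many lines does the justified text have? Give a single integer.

Line 1: ['leaf', 'oats', 'network', 'it'] (min_width=20, slack=2)
Line 2: ['old', 'network', 'letter'] (min_width=18, slack=4)
Line 3: ['happy', 'string', 'fish', 'cup'] (min_width=21, slack=1)
Line 4: ['progress', 'cloud', 'it', 'a'] (min_width=19, slack=3)
Line 5: ['violin', 'pencil', 'draw'] (min_width=18, slack=4)
Line 6: ['river', 'table'] (min_width=11, slack=11)
Total lines: 6

Answer: 6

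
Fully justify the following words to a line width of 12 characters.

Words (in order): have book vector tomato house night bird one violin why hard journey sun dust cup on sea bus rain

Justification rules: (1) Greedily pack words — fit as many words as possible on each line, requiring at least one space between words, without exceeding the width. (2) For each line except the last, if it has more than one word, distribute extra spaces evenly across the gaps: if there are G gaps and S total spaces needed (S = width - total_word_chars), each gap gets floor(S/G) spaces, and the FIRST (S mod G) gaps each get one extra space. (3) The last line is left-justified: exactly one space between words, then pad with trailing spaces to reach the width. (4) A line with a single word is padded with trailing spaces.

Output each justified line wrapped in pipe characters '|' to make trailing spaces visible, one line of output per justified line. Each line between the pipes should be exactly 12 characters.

Line 1: ['have', 'book'] (min_width=9, slack=3)
Line 2: ['vector'] (min_width=6, slack=6)
Line 3: ['tomato', 'house'] (min_width=12, slack=0)
Line 4: ['night', 'bird'] (min_width=10, slack=2)
Line 5: ['one', 'violin'] (min_width=10, slack=2)
Line 6: ['why', 'hard'] (min_width=8, slack=4)
Line 7: ['journey', 'sun'] (min_width=11, slack=1)
Line 8: ['dust', 'cup', 'on'] (min_width=11, slack=1)
Line 9: ['sea', 'bus', 'rain'] (min_width=12, slack=0)

Answer: |have    book|
|vector      |
|tomato house|
|night   bird|
|one   violin|
|why     hard|
|journey  sun|
|dust  cup on|
|sea bus rain|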